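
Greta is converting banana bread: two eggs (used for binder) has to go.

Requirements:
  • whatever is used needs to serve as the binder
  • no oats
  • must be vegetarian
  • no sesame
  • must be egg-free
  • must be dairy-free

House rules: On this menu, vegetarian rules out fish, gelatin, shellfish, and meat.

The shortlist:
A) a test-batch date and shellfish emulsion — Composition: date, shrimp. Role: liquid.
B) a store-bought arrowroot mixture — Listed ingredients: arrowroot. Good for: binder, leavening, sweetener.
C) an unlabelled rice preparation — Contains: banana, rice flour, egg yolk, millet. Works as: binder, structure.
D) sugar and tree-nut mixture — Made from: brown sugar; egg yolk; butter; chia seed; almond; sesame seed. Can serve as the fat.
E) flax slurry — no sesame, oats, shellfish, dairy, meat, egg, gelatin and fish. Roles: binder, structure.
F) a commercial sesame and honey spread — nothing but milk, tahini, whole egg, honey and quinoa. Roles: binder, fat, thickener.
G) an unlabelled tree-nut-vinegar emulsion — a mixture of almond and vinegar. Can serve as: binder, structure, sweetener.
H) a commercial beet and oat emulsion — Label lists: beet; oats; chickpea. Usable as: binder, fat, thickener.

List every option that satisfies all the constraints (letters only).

B, E, G

A: not usable as a binder; has shrimp, so not vegetarian — out
B: only arrowroot; none excluded — valid
C: has egg yolk, so not egg-free — no
D: not usable as a binder; has egg yolk, so not egg-free (and 2 more) — out
E: no oats, no egg — OK
F: has whole egg, so not egg-free; has tahini, so not sesame-free (and 1 more) — out
G: nothing on the exclusion list — keep
H: has oats, so not oat-free — no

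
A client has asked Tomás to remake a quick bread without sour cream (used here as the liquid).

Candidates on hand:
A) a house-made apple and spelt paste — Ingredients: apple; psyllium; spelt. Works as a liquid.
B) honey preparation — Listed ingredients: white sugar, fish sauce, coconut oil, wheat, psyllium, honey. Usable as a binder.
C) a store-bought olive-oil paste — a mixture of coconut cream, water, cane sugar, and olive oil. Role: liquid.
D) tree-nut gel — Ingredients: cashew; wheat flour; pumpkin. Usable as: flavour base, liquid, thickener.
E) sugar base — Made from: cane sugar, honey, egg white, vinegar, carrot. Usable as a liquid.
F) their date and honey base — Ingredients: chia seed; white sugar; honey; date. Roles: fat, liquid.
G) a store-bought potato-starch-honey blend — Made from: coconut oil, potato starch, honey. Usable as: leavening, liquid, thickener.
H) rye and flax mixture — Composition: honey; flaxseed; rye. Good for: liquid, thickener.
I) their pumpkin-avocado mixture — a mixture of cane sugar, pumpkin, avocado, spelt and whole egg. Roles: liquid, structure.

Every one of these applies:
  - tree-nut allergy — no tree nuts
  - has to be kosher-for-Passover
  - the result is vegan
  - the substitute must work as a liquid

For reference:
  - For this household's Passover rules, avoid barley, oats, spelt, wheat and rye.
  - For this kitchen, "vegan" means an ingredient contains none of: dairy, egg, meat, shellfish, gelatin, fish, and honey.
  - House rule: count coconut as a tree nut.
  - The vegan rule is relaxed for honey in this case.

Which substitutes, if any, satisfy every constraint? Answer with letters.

A: has spelt, so not kosher-for-Passover — out
B: not usable as a liquid; has wheat, so not kosher-for-Passover (and 2 more) — no
C: has coconut cream, so not tree-nut-free — reject
D: has wheat flour, so not kosher-for-Passover; has cashew, so not tree-nut-free — out
E: has egg white, so not vegan — reject
F: honey is permitted under the vegan carve-out; nothing else excluded — valid
G: has coconut oil, so not tree-nut-free — no
H: has rye, so not kosher-for-Passover — no
I: has spelt, so not kosher-for-Passover; has whole egg, so not vegan — no

F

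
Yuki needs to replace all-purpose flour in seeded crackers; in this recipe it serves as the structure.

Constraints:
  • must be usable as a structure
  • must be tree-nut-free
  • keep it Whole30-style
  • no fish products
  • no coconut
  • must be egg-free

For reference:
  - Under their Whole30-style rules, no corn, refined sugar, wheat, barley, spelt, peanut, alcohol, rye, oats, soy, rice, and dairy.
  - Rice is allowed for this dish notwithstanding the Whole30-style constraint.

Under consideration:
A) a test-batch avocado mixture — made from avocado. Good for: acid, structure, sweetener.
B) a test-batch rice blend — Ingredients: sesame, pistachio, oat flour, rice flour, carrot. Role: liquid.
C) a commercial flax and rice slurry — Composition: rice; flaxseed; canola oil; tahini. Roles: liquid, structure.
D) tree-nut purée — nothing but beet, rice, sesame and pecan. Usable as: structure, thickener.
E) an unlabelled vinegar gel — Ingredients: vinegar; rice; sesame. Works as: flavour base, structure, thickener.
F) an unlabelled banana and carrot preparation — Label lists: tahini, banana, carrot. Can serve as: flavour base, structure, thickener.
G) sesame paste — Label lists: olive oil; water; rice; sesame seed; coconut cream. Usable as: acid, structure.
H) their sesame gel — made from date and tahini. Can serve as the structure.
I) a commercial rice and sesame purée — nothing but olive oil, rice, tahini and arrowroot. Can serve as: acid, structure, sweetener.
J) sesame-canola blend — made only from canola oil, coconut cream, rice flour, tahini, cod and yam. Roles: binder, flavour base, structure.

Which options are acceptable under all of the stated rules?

A: works as a structure, Whole30-style, no tree nuts — keep
B: not usable as a structure; has oat flour, so not Whole30-style (and 1 more) — no
C: rice is permitted under the Whole30-style carve-out; nothing else excluded — keep
D: has pecan, so not tree-nut-free — reject
E: rice is permitted under the Whole30-style carve-out; nothing else excluded — OK
F: only tahini, carrot, and banana; none excluded — keep
G: has coconut cream, so not coconut-free — reject
H: only tahini and date; none excluded — valid
I: rice is permitted under the Whole30-style carve-out; nothing else excluded — OK
J: has coconut cream, so not coconut-free; has cod, so not fish-free — reject

A, C, E, F, H, I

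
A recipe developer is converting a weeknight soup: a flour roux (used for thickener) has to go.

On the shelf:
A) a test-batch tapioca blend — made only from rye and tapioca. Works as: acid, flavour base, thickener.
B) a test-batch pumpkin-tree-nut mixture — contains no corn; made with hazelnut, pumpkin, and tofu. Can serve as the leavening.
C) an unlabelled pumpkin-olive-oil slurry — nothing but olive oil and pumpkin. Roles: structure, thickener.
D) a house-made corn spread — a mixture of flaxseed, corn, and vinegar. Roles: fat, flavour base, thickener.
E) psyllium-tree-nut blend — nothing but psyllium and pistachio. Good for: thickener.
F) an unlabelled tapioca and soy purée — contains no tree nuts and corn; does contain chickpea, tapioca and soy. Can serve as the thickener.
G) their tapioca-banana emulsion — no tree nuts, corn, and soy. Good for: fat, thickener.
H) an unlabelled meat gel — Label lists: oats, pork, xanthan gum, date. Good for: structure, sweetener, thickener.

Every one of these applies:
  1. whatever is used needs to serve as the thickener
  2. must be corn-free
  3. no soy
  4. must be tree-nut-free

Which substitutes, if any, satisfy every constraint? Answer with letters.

A, C, G, H

A: only rye and tapioca; none excluded — valid
B: not usable as a thickener; has tofu, so not soy-free (and 1 more) — out
C: only olive oil and pumpkin; none excluded — OK
D: has corn, so not corn-free — no
E: has pistachio, so not tree-nut-free — out
F: has soy, so not soy-free — no
G: no tree nuts, no corn — valid
H: all constraints satisfied — keep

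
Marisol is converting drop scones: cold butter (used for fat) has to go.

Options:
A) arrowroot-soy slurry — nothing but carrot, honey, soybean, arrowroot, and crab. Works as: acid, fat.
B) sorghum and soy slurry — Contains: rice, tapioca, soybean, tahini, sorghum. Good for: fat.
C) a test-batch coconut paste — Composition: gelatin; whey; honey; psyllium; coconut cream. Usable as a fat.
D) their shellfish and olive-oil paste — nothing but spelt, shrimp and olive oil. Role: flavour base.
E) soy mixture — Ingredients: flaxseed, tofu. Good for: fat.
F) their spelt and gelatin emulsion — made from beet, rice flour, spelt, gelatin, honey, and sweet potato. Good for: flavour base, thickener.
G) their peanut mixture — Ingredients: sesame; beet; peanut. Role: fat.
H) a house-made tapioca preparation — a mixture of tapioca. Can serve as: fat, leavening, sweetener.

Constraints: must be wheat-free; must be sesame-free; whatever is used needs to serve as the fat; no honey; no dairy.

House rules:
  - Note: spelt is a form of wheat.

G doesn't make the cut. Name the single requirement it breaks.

sesame-free

usable as a fat: satisfied
honey-free: satisfied
sesame-free: has sesame — fails
dairy-free: satisfied
wheat-free: satisfied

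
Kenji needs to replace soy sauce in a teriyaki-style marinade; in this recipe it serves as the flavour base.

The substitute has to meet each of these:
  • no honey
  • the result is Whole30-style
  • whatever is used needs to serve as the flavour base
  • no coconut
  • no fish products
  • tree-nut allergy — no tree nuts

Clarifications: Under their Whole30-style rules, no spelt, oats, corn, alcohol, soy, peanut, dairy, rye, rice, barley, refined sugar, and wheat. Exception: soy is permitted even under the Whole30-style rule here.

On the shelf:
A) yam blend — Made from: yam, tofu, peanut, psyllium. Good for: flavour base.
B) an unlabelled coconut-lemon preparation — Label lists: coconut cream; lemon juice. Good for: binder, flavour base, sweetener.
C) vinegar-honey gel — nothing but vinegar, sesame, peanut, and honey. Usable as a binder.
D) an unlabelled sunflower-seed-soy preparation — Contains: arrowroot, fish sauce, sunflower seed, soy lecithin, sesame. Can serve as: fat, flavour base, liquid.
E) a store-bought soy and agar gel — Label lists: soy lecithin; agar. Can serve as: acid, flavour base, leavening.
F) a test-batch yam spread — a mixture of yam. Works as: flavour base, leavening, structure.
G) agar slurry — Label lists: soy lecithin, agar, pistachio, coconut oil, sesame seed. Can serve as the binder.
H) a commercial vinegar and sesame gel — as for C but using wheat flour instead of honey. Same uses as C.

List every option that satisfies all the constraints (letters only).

A: has peanut, so not Whole30-style — out
B: has coconut cream, so not coconut-free — reject
C: not usable as a flavour base; has peanut, so not Whole30-style (and 1 more) — no
D: has fish sauce, so not fish-free — out
E: soy is permitted under the Whole30-style carve-out; nothing else excluded — valid
F: nothing on the exclusion list — OK
G: not usable as a flavour base; has coconut oil, so not coconut-free (and 1 more) — reject
H: not usable as a flavour base; has peanut, so not Whole30-style — reject

E, F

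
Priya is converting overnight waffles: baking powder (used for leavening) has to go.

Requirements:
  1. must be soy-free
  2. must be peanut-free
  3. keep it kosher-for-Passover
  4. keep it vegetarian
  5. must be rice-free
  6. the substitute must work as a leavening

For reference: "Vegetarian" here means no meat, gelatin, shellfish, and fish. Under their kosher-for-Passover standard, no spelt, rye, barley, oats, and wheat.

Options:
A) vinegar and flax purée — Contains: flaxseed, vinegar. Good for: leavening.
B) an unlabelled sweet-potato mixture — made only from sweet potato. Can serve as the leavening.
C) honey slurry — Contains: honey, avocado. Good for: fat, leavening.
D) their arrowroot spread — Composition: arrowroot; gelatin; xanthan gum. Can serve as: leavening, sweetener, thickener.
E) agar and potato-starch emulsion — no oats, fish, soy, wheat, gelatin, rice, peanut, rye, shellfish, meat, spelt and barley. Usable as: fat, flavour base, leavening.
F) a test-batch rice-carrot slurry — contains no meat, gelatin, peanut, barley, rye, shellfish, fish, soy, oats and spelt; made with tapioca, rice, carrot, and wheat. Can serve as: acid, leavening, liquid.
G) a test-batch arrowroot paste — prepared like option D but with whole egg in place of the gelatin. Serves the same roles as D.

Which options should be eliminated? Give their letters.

A: works as a leavening, no peanut, no soy — valid
B: kosher-for-Passover, no peanut — keep
C: nothing on the exclusion list — OK
D: has gelatin, so not vegetarian — no
E: no soy, no peanut — OK
F: has wheat, so not kosher-for-Passover; has rice, so not rice-free — no
G: vegetarian, no peanut — keep

D, F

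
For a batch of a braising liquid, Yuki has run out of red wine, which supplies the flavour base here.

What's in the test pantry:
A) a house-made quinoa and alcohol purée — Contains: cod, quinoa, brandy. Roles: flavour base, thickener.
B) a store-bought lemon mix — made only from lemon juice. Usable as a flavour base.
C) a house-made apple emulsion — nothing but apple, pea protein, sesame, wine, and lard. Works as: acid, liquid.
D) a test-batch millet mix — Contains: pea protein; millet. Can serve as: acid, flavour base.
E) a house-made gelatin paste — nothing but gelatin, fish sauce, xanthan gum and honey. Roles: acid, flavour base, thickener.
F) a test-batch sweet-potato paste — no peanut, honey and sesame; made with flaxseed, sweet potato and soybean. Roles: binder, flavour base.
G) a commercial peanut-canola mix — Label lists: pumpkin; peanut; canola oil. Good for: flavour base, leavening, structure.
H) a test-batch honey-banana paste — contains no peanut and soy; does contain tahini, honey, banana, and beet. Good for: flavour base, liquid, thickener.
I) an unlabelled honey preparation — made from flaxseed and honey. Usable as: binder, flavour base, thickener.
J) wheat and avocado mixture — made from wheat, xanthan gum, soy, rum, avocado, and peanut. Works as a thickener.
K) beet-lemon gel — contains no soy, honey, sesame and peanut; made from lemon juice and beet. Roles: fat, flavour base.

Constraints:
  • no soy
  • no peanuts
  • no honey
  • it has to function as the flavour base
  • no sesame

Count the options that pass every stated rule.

4

A: all constraints satisfied — OK
B: only lemon juice; none excluded — valid
C: not usable as a flavour base; has sesame, so not sesame-free — out
D: only pea protein and millet; none excluded — keep
E: has honey, so not honey-free — reject
F: has soybean, so not soy-free — out
G: has peanut, so not peanut-free — no
H: has tahini, so not sesame-free; has honey, so not honey-free — no
I: has honey, so not honey-free — reject
J: not usable as a flavour base; has soy, so not soy-free (and 1 more) — out
K: works as a flavour base, no honey, no sesame — valid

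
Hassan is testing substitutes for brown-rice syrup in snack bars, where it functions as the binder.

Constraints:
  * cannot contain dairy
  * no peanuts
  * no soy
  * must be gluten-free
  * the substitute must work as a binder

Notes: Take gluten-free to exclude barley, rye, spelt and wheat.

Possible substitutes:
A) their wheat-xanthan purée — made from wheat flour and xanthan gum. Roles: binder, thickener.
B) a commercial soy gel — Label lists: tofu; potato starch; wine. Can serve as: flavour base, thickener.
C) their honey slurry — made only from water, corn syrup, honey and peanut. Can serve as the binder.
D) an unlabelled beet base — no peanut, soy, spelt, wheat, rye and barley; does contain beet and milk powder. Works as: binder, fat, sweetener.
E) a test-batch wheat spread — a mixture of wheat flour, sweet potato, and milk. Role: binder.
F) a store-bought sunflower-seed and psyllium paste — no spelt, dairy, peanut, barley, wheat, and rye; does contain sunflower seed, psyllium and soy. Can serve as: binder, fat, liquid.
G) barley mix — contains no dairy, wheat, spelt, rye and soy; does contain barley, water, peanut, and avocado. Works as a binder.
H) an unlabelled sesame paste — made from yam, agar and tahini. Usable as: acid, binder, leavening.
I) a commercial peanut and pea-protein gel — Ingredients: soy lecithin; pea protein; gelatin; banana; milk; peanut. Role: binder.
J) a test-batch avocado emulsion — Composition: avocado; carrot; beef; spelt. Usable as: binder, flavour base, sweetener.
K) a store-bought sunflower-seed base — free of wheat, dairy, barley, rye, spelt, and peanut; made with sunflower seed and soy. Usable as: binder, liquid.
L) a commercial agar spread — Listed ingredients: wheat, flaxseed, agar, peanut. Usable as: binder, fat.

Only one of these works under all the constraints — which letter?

H

A: has wheat flour, so not gluten-free — reject
B: not usable as a binder; has tofu, so not soy-free — reject
C: has peanut, so not peanut-free — reject
D: has milk powder, so not dairy-free — out
E: has wheat flour, so not gluten-free; has milk, so not dairy-free — no
F: has soy, so not soy-free — out
G: has barley, so not gluten-free; has peanut, so not peanut-free — out
H: only tahini, agar and yam; none excluded — keep
I: has soy lecithin, so not soy-free; has peanut, so not peanut-free (and 1 more) — reject
J: has spelt, so not gluten-free — out
K: has soy, so not soy-free — out
L: has wheat, so not gluten-free; has peanut, so not peanut-free — reject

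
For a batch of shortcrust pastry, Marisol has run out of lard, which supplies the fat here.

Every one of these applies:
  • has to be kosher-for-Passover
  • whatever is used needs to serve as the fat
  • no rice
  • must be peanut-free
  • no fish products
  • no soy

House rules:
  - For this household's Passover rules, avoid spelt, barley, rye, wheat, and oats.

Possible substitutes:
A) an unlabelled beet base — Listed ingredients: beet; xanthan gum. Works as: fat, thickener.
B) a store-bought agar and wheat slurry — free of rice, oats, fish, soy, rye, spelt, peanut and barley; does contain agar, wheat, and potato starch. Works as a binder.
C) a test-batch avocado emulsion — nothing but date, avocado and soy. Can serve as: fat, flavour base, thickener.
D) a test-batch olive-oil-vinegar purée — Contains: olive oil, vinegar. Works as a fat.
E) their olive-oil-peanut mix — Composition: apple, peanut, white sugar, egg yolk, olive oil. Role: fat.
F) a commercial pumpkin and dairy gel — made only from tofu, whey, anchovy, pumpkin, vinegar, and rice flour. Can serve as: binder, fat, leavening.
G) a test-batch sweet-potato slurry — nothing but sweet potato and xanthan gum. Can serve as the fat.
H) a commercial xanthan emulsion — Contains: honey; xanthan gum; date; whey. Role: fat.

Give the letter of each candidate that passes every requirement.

A, D, G, H

A: every rule checks out — keep
B: not usable as a fat; has wheat, so not kosher-for-Passover — reject
C: has soy, so not soy-free — reject
D: every rule checks out — keep
E: has peanut, so not peanut-free — reject
F: has tofu, so not soy-free; has rice flour, so not rice-free (and 1 more) — out
G: only xanthan gum and sweet potato; none excluded — valid
H: whey and honey etc. — none of it excluded — OK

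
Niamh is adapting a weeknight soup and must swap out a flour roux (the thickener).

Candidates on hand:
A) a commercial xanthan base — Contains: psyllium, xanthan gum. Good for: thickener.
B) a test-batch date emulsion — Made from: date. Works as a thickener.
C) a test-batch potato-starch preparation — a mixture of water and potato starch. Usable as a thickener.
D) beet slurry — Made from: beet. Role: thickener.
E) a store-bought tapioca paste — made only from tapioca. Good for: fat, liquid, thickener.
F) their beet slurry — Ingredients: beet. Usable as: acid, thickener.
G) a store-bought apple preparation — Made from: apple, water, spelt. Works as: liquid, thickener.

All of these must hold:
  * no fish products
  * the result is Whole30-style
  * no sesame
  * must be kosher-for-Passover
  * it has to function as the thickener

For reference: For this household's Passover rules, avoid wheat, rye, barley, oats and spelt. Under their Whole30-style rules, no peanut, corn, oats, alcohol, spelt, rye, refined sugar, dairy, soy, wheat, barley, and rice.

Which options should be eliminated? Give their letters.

A: works as a thickener, no sesame, no fish — valid
B: nothing on the exclusion list — valid
C: only potato starch and water; none excluded — keep
D: only beet; none excluded — valid
E: every rule checks out — valid
F: only beet; none excluded — keep
G: has spelt, so not kosher-for-Passover; has spelt, so not Whole30-style — out

G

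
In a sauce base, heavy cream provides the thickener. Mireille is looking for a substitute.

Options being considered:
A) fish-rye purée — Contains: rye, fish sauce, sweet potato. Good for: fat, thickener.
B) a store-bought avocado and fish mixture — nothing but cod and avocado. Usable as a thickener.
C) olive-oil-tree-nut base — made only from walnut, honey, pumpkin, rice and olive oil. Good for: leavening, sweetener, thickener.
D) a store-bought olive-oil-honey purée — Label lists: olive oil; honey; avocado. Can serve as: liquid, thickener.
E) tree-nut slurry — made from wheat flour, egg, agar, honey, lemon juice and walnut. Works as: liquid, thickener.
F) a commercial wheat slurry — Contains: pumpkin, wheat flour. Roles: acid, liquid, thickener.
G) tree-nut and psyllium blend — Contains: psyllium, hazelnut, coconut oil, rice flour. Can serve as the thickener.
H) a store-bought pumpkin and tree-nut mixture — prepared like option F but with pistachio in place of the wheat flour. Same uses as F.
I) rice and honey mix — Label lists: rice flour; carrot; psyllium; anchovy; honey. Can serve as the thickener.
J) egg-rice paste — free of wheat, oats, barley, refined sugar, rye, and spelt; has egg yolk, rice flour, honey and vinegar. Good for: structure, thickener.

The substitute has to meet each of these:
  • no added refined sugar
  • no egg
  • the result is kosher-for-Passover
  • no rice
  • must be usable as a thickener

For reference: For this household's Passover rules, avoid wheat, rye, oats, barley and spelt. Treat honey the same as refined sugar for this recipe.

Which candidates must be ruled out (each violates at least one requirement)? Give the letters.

A, C, D, E, F, G, I, J

A: has rye, so not kosher-for-Passover — out
B: only cod and avocado; none excluded — valid
C: has rice, so not rice-free; has honey, so not no-added-sugar — no
D: has honey, so not no-added-sugar — no
E: has wheat flour, so not kosher-for-Passover; has honey, so not no-added-sugar (and 1 more) — no
F: has wheat flour, so not kosher-for-Passover — no
G: has rice flour, so not rice-free — no
H: all constraints satisfied — OK
I: has rice flour, so not rice-free; has honey, so not no-added-sugar — no
J: has rice flour, so not rice-free; has honey, so not no-added-sugar (and 1 more) — reject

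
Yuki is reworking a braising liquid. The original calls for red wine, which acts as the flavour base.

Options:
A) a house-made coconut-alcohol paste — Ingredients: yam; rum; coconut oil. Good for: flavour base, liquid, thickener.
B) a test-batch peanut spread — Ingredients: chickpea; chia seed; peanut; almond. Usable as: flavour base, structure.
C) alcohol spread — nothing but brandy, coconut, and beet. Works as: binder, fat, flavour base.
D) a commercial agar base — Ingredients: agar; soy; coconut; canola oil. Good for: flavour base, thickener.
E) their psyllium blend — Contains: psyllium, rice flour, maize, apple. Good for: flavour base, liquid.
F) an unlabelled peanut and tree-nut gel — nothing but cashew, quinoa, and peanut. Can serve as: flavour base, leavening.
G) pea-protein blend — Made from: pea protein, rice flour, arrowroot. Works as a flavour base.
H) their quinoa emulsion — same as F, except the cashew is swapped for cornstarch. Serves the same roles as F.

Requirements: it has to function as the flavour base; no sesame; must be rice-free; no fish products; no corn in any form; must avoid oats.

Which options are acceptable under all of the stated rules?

A, B, C, D, F

A: no sesame, no corn — keep
B: works as a flavour base, no fish, no corn — OK
C: works as a flavour base, no fish, no oats — valid
D: coconut and soy etc. — none of it excluded — valid
E: has maize, so not corn-free; has rice flour, so not rice-free — reject
F: every rule checks out — OK
G: has rice flour, so not rice-free — out
H: has cornstarch, so not corn-free — reject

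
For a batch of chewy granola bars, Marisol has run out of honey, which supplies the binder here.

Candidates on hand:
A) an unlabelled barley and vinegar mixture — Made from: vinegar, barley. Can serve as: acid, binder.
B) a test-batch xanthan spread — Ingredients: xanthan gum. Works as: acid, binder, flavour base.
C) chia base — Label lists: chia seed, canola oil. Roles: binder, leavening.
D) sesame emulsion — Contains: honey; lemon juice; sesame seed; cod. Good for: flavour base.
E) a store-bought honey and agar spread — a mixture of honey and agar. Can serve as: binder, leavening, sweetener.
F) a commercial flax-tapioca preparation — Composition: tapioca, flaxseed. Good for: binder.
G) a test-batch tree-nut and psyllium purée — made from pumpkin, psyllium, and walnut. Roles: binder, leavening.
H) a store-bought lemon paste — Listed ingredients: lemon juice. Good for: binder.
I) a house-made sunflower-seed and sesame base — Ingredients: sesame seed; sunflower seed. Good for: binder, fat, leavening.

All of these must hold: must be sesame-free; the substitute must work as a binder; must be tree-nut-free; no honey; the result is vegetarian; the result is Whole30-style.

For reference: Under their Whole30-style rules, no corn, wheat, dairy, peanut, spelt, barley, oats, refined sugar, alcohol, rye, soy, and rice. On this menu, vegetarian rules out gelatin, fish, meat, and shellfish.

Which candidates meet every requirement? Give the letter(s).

A: has barley, so not Whole30-style — reject
B: only xanthan gum; none excluded — valid
C: works as a binder, vegetarian, no tree nuts — keep
D: not usable as a binder; has cod, so not vegetarian (and 2 more) — reject
E: has honey, so not honey-free — reject
F: works as a binder, vegetarian, Whole30-style — OK
G: has walnut, so not tree-nut-free — no
H: nothing on the exclusion list — OK
I: has sesame seed, so not sesame-free — no

B, C, F, H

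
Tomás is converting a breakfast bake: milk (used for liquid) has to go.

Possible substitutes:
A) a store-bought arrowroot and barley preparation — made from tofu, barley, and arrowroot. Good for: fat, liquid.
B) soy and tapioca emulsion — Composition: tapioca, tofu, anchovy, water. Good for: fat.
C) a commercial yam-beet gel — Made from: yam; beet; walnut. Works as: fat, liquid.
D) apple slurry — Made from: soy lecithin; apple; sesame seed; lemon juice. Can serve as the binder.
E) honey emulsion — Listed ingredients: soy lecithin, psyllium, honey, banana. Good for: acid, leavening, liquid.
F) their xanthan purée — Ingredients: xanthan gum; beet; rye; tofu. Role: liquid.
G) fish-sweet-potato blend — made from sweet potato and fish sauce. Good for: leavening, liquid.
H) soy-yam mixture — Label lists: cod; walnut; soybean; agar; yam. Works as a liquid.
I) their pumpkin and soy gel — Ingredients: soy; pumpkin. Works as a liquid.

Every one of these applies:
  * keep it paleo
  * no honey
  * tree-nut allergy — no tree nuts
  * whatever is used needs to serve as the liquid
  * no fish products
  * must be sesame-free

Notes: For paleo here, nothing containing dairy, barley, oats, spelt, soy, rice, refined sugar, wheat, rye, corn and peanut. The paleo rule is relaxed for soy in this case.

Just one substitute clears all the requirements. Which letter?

A: has barley, so not paleo — out
B: not usable as a liquid; has anchovy, so not fish-free — no
C: has walnut, so not tree-nut-free — out
D: not usable as a liquid; has sesame seed, so not sesame-free — no
E: has honey, so not honey-free — out
F: has rye, so not paleo — out
G: has fish sauce, so not fish-free — no
H: has cod, so not fish-free; has walnut, so not tree-nut-free — no
I: soy is permitted under the paleo carve-out; nothing else excluded — valid

I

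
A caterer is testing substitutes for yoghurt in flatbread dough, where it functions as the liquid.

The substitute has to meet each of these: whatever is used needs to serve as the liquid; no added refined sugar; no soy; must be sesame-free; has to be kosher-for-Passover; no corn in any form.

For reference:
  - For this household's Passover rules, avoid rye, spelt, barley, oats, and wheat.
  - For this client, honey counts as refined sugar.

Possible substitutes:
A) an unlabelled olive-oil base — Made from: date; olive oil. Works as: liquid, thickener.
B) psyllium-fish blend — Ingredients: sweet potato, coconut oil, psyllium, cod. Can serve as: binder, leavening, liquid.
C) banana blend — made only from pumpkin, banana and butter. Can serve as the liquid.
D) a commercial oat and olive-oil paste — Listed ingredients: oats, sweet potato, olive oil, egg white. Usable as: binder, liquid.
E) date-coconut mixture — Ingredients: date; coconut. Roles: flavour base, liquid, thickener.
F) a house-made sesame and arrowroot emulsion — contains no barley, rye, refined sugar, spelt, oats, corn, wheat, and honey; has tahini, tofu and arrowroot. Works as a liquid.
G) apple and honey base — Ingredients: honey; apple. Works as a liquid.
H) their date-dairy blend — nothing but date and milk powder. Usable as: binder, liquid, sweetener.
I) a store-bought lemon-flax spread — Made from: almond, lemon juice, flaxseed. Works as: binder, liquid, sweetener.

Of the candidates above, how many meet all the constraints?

A: all constraints satisfied — OK
B: kosher-for-Passover, no sesame — OK
C: no corn, no-added-sugar — OK
D: has oats, so not kosher-for-Passover — reject
E: only coconut and date; none excluded — keep
F: has tofu, so not soy-free; has tahini, so not sesame-free — reject
G: has honey, so not no-added-sugar — reject
H: works as a liquid, kosher-for-Passover, no-added-sugar — OK
I: only almond, lemon juice and flaxseed; none excluded — valid

6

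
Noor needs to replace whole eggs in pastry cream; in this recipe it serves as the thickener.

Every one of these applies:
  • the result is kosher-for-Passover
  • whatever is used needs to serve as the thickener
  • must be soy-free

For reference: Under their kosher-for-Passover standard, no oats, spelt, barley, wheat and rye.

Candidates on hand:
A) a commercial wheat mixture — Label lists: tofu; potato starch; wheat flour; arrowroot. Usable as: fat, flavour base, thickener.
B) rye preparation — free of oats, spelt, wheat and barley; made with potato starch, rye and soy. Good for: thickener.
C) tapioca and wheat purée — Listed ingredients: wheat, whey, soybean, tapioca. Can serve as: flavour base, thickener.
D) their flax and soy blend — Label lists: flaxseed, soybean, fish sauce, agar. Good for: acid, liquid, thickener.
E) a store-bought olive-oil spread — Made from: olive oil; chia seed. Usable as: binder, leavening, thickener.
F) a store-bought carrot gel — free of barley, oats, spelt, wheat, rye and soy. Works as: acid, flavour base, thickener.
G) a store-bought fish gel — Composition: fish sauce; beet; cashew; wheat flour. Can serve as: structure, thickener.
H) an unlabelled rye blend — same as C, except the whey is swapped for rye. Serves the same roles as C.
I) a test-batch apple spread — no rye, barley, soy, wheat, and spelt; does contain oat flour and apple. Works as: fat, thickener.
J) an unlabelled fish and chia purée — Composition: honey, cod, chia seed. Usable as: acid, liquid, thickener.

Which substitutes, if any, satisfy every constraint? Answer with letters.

A: has wheat flour, so not kosher-for-Passover; has tofu, so not soy-free — reject
B: has rye, so not kosher-for-Passover; has soy, so not soy-free — out
C: has wheat, so not kosher-for-Passover; has soybean, so not soy-free — reject
D: has soybean, so not soy-free — reject
E: every rule checks out — keep
F: works as a thickener, no soy, kosher-for-Passover — valid
G: has wheat flour, so not kosher-for-Passover — no
H: has rye, so not kosher-for-Passover; has soybean, so not soy-free — no
I: has oat flour, so not kosher-for-Passover — out
J: kosher-for-Passover, no soy — OK

E, F, J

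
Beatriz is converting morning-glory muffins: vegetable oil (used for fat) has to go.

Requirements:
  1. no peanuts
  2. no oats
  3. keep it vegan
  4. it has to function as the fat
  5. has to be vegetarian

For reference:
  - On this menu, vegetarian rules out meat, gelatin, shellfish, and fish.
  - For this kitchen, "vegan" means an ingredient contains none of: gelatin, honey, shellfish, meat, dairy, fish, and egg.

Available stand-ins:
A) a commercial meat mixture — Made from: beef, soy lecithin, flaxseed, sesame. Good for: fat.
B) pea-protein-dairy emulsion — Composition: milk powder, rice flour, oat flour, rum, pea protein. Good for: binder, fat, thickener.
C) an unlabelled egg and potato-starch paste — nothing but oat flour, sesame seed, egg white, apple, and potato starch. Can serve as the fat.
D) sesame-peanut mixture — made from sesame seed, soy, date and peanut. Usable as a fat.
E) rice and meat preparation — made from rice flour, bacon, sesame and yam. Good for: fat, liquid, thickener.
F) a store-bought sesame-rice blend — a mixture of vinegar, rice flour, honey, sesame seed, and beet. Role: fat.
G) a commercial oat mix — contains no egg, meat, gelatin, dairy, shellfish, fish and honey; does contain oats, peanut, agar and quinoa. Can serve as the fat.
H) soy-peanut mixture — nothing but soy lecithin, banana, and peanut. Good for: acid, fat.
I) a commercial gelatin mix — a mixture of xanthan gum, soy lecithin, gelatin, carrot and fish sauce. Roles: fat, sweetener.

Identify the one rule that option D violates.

peanut-free

usable as a fat: satisfied
vegetarian: satisfied
vegan: satisfied
oat-free: satisfied
peanut-free: has peanut — fails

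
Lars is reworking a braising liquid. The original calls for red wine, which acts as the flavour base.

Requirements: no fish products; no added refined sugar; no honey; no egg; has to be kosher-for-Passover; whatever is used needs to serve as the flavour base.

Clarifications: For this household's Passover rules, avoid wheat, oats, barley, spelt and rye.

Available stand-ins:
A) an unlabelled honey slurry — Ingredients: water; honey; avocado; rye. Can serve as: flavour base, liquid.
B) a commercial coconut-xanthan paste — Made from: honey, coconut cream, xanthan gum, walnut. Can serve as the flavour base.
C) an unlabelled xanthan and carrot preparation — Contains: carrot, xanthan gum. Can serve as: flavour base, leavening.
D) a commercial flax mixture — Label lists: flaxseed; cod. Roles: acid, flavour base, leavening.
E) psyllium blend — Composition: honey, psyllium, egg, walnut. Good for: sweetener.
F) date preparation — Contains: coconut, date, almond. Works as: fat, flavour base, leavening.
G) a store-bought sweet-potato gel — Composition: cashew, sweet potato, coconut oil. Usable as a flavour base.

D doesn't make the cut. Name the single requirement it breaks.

usable as a flavour base: satisfied
kosher-for-Passover: satisfied
honey-free: satisfied
fish-free: has cod — fails
egg-free: satisfied
no-added-sugar: satisfied

fish-free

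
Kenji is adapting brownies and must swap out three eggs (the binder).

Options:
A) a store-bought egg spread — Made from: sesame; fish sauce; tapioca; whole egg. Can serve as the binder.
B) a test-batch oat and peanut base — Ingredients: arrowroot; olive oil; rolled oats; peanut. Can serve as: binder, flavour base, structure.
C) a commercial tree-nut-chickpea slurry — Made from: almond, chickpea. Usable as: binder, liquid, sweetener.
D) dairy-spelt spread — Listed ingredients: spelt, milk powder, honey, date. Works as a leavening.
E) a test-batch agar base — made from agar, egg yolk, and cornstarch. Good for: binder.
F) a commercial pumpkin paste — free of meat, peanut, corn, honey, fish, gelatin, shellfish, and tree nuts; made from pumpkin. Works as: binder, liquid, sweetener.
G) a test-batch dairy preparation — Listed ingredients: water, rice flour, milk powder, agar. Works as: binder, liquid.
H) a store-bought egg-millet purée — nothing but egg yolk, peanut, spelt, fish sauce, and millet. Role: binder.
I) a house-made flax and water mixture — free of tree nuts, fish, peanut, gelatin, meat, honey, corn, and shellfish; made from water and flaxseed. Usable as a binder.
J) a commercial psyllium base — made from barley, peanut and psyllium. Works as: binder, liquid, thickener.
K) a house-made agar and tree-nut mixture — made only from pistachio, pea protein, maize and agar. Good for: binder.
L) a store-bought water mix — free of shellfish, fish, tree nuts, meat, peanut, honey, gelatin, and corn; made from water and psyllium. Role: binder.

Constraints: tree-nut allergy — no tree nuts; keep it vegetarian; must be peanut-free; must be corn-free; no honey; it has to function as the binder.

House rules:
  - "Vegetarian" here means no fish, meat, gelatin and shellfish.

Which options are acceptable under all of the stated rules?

A: has fish sauce, so not vegetarian — no
B: has peanut, so not peanut-free — reject
C: has almond, so not tree-nut-free — no
D: not usable as a binder; has honey, so not honey-free — reject
E: has cornstarch, so not corn-free — reject
F: no corn, no honey — OK
G: nothing on the exclusion list — valid
H: has fish sauce, so not vegetarian; has peanut, so not peanut-free — no
I: no peanut, no honey — keep
J: has peanut, so not peanut-free — no
K: has pistachio, so not tree-nut-free; has maize, so not corn-free — no
L: no honey, no tree nuts — OK

F, G, I, L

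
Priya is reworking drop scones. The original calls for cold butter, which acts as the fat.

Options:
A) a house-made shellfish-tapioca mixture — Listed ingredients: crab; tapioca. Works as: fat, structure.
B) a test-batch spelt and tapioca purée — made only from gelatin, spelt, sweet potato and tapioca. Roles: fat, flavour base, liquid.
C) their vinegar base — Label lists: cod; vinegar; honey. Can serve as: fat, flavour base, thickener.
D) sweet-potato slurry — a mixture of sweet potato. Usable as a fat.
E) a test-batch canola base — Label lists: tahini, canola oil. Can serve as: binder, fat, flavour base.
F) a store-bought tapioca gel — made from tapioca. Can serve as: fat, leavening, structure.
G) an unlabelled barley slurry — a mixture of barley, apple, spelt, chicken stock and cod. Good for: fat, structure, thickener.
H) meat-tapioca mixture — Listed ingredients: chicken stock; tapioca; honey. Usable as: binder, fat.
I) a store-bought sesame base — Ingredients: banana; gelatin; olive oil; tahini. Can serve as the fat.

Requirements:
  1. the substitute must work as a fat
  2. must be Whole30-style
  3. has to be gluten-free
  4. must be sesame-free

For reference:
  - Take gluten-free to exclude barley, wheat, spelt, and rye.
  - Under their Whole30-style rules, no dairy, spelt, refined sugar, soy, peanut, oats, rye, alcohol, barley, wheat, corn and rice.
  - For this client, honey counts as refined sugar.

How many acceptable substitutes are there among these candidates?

A: nothing on the exclusion list — OK
B: has spelt, so not gluten-free; has spelt, so not Whole30-style — no
C: has honey, so not Whole30-style — out
D: only sweet potato; none excluded — valid
E: has tahini, so not sesame-free — no
F: no sesame, Whole30-style — valid
G: has barley, so not gluten-free; has barley, so not Whole30-style — reject
H: has honey, so not Whole30-style — no
I: has tahini, so not sesame-free — no

3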